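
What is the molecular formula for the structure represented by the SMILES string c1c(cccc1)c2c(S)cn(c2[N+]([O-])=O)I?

Heavy atoms from the SMILES: 10 C, 1 I, 2 N, 2 O, 1 S.
Implicit hydrogens by atom environment:
  6 × C (aromatic): 1 H each → 6
  4 × C (aromatic): no H
  1 × I: no H
  1 × N (aromatic): no H
  1 × N (charge +1): no H
  1 × O: no H
  1 × O (charge -1): no H
  1 × S: 1 H
  Total hydrogens = 7.
Molecular formula: C10H7IN2O2S

C10H7IN2O2S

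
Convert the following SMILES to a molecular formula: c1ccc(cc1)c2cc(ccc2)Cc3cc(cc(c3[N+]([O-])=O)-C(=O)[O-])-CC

C22H18NO4-

Heavy atoms from the SMILES: 22 C, 1 N, 4 O.
Implicit hydrogens by atom environment:
  11 × C (aromatic): 1 H each → 11
  7 × C (aromatic): no H
  2 × C: 2 H each → 4
  2 × O: no H
  2 × O (charge -1): no H
  1 × C: 3 H
  1 × C: no H
  1 × N (charge +1): no H
  Total hydrogens = 18.
Net charge -1.
Molecular formula: C22H18NO4-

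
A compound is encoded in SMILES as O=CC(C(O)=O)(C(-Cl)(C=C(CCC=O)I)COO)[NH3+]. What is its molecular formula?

Heavy atoms from the SMILES: 10 C, 1 Cl, 1 I, 1 N, 6 O.
Implicit hydrogens by atom environment:
  4 × C: no H
  4 × O: no H
  3 × C: 2 H each → 6
  3 × C: 1 H each → 3
  2 × O: 1 H each → 2
  1 × Cl: no H
  1 × I: no H
  1 × N (charge +1): 3 H
  Total hydrogens = 14.
Net charge +1.
Molecular formula: C10H14ClINO6+

C10H14ClINO6+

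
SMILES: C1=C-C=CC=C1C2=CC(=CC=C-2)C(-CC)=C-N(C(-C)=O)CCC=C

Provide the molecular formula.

C22H25NO

Heavy atoms from the SMILES: 22 C, 1 N, 1 O.
Implicit hydrogens by atom environment:
  9 × C (aromatic): 1 H each → 9
  4 × C: 2 H each → 8
  3 × C (aromatic): no H
  2 × C: 3 H each → 6
  2 × C: 1 H each → 2
  2 × C: no H
  1 × N: no H
  1 × O: no H
  Total hydrogens = 25.
Molecular formula: C22H25NO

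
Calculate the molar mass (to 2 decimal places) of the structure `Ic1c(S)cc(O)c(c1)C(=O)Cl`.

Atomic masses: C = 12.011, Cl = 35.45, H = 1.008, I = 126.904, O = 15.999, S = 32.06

Molecular formula: C7H4ClIO2S.
M = 7×12.011 + 1×35.45 + 4×1.008 + 1×126.904 + 2×15.999 + 1×32.06 = 314.52 g/mol.

314.52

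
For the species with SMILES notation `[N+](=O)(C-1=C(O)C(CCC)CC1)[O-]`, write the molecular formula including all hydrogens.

C8H13NO3

Heavy atoms from the SMILES: 8 C, 1 N, 3 O.
Implicit hydrogens by atom environment:
  4 × C: 2 H each → 8
  2 × C: no H
  1 × C: 3 H
  1 × C: 1 H
  1 × N (charge +1): no H
  1 × O: 1 H
  1 × O: no H
  1 × O (charge -1): no H
  Total hydrogens = 13.
Molecular formula: C8H13NO3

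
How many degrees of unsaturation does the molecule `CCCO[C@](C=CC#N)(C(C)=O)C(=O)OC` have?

Molecular formula from the SMILES: C11H15NO4.
DoU = (2C + 2 + N − H − X)/2 = (2·11 + 2 + 1 − 15 − 0)/2 = 10/2 = 5.
(Structurally: 0 ring(s) + 5 π bond(s) = 5.)

5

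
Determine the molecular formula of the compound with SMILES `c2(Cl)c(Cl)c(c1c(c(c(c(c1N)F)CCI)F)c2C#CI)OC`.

Heavy atoms from the SMILES: 15 C, 2 Cl, 2 F, 2 I, 1 N, 1 O.
Implicit hydrogens by atom environment:
  10 × C (aromatic): no H
  2 × C: 2 H each → 4
  2 × C: no H
  2 × Cl: no H
  2 × F: no H
  2 × I: no H
  1 × C: 3 H
  1 × N: 2 H
  1 × O: no H
  Total hydrogens = 9.
Molecular formula: C15H9Cl2F2I2NO

C15H9Cl2F2I2NO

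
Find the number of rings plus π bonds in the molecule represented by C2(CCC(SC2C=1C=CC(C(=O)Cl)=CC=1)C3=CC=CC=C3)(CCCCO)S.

Molecular formula from the SMILES: C22H25ClO2S2.
DoU = (2C + 2 + N − H − X)/2 = (2·22 + 2 + 0 − 25 − 1)/2 = 20/2 = 10.
(Structurally: 3 ring(s) + 7 π bond(s) = 10.)

10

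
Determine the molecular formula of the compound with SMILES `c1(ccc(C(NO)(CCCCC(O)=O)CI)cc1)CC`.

Heavy atoms from the SMILES: 15 C, 1 I, 1 N, 3 O.
Implicit hydrogens by atom environment:
  6 × C: 2 H each → 12
  4 × C (aromatic): 1 H each → 4
  2 × C: no H
  2 × C (aromatic): no H
  2 × O: 1 H each → 2
  1 × C: 3 H
  1 × I: no H
  1 × N: 1 H
  1 × O: no H
  Total hydrogens = 22.
Molecular formula: C15H22INO3

C15H22INO3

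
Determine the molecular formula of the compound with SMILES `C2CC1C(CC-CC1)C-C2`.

Heavy atoms from the SMILES: 10 C.
Implicit hydrogens by atom environment:
  8 × C: 2 H each → 16
  2 × C: 1 H each → 2
  Total hydrogens = 18.
Molecular formula: C10H18

C10H18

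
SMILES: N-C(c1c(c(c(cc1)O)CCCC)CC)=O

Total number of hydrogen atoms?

Hydrogens are implicit in SMILES; fill each atom to its normal valence:
  4 × C: 2 H each → 8
  4 × C (aromatic): no H
  2 × C: 3 H each → 6
  2 × C (aromatic): 1 H each → 2
  1 × C: no H
  1 × N: 2 H
  1 × O: 1 H
  1 × O: no H
  Total hydrogens = 19.

19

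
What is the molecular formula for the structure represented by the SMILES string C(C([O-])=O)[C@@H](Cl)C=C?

C5H6ClO2-

Heavy atoms from the SMILES: 5 C, 1 Cl, 2 O.
Implicit hydrogens by atom environment:
  2 × C: 2 H each → 4
  2 × C: 1 H each → 2
  1 × C: no H
  1 × Cl: no H
  1 × O: no H
  1 × O (charge -1): no H
  Total hydrogens = 6.
Net charge -1.
Molecular formula: C5H6ClO2-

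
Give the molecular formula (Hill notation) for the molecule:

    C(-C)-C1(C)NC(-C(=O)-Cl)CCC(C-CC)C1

Heavy atoms from the SMILES: 13 C, 1 Cl, 1 N, 1 O.
Implicit hydrogens by atom environment:
  6 × C: 2 H each → 12
  3 × C: 3 H each → 9
  2 × C: 1 H each → 2
  2 × C: no H
  1 × Cl: no H
  1 × N: 1 H
  1 × O: no H
  Total hydrogens = 24.
Molecular formula: C13H24ClNO

C13H24ClNO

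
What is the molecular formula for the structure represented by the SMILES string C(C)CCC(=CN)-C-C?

Heavy atoms from the SMILES: 8 C, 1 N.
Implicit hydrogens by atom environment:
  4 × C: 2 H each → 8
  2 × C: 3 H each → 6
  1 × C: 1 H
  1 × C: no H
  1 × N: 2 H
  Total hydrogens = 17.
Molecular formula: C8H17N

C8H17N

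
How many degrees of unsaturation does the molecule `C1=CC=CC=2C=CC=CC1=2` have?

Molecular formula from the SMILES: C10H8.
DoU = (2C + 2 + N − H − X)/2 = (2·10 + 2 + 0 − 8 − 0)/2 = 14/2 = 7.
(Structurally: 2 ring(s) + 5 π bond(s) = 7.)

7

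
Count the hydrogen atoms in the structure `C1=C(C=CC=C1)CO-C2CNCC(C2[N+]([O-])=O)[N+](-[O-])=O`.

15

Hydrogens are implicit in SMILES; fill each atom to its normal valence:
  5 × C (aromatic): 1 H each → 5
  3 × C: 2 H each → 6
  3 × C: 1 H each → 3
  3 × O: no H
  2 × N (charge +1): no H
  2 × O (charge -1): no H
  1 × C (aromatic): no H
  1 × N: 1 H
  Total hydrogens = 15.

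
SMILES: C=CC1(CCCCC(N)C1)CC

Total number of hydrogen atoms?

Hydrogens are implicit in SMILES; fill each atom to its normal valence:
  7 × C: 2 H each → 14
  2 × C: 1 H each → 2
  1 × C: 3 H
  1 × C: no H
  1 × N: 2 H
  Total hydrogens = 21.

21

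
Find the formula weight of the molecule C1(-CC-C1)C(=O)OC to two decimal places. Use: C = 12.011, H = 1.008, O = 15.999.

114.14

Molecular formula: C6H10O2.
M = 6×12.011 + 10×1.008 + 2×15.999 = 114.14 g/mol.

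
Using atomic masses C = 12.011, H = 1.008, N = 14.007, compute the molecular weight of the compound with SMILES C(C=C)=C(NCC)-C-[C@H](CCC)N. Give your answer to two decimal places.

182.31

Molecular formula: C11H22N2.
M = 11×12.011 + 22×1.008 + 2×14.007 = 182.31 g/mol.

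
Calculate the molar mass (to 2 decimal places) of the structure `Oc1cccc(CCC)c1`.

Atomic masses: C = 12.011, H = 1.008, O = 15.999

Molecular formula: C9H12O.
M = 9×12.011 + 12×1.008 + 1×15.999 = 136.19 g/mol.

136.19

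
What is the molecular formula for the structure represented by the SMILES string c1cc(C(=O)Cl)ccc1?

Heavy atoms from the SMILES: 7 C, 1 Cl, 1 O.
Implicit hydrogens by atom environment:
  5 × C (aromatic): 1 H each → 5
  1 × C (aromatic): no H
  1 × C: no H
  1 × Cl: no H
  1 × O: no H
  Total hydrogens = 5.
Molecular formula: C7H5ClO

C7H5ClO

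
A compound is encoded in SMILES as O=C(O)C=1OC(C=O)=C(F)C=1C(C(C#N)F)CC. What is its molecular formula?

C11H9F2NO4

Heavy atoms from the SMILES: 11 C, 2 F, 1 N, 4 O.
Implicit hydrogens by atom environment:
  4 × C (aromatic): no H
  3 × C: 1 H each → 3
  2 × C: no H
  2 × F: no H
  2 × O: no H
  1 × C: 3 H
  1 × C: 2 H
  1 × N: no H
  1 × O: 1 H
  1 × O (aromatic): no H
  Total hydrogens = 9.
Molecular formula: C11H9F2NO4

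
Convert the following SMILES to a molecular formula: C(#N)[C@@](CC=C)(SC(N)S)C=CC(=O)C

C10H14N2OS2

Heavy atoms from the SMILES: 10 C, 2 N, 1 O, 2 S.
Implicit hydrogens by atom environment:
  4 × C: 1 H each → 4
  3 × C: no H
  2 × C: 2 H each → 4
  1 × C: 3 H
  1 × N: 2 H
  1 × N: no H
  1 × O: no H
  1 × S: 1 H
  1 × S: no H
  Total hydrogens = 14.
Molecular formula: C10H14N2OS2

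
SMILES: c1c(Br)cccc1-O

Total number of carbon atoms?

The symbol for carbon appears 6 times in the SMILES. Lowercase c denotes aromatic carbon and counts toward C.

6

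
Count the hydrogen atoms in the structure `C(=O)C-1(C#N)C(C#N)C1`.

4

Hydrogens are implicit in SMILES; fill each atom to its normal valence:
  3 × C: no H
  2 × C: 1 H each → 2
  2 × N: no H
  1 × C: 2 H
  1 × O: no H
  Total hydrogens = 4.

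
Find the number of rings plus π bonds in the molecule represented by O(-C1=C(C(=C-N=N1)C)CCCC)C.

4

Molecular formula from the SMILES: C10H16N2O.
DoU = (2C + 2 + N − H − X)/2 = (2·10 + 2 + 2 − 16 − 0)/2 = 8/2 = 4.
(Structurally: 1 ring(s) + 3 π bond(s) = 4.)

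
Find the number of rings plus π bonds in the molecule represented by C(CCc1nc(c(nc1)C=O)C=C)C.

6

Molecular formula from the SMILES: C11H14N2O.
DoU = (2C + 2 + N − H − X)/2 = (2·11 + 2 + 2 − 14 − 0)/2 = 12/2 = 6.
(Structurally: 1 ring(s) + 5 π bond(s) = 6.)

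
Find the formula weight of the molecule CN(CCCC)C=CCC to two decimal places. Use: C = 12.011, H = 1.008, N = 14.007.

Molecular formula: C9H19N.
M = 9×12.011 + 19×1.008 + 1×14.007 = 141.26 g/mol.

141.26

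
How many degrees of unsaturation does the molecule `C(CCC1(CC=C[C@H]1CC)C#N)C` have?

4

Molecular formula from the SMILES: C12H19N.
DoU = (2C + 2 + N − H − X)/2 = (2·12 + 2 + 1 − 19 − 0)/2 = 8/2 = 4.
(Structurally: 1 ring(s) + 3 π bond(s) = 4.)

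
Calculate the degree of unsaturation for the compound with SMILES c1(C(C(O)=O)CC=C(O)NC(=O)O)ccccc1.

Molecular formula from the SMILES: C12H13NO5.
DoU = (2C + 2 + N − H − X)/2 = (2·12 + 2 + 1 − 13 − 0)/2 = 14/2 = 7.
(Structurally: 1 ring(s) + 6 π bond(s) = 7.)

7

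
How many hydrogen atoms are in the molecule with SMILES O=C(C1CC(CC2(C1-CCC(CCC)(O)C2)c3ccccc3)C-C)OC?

34

Hydrogens are implicit in SMILES; fill each atom to its normal valence:
  8 × C: 2 H each → 16
  5 × C (aromatic): 1 H each → 5
  3 × C: 3 H each → 9
  3 × C: 1 H each → 3
  3 × C: no H
  2 × O: no H
  1 × C (aromatic): no H
  1 × O: 1 H
  Total hydrogens = 34.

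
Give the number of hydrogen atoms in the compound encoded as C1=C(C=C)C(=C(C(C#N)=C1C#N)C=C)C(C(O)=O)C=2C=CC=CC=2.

Hydrogens are implicit in SMILES; fill each atom to its normal valence:
  6 × C (aromatic): 1 H each → 6
  6 × C (aromatic): no H
  3 × C: 1 H each → 3
  3 × C: no H
  2 × C: 2 H each → 4
  2 × N: no H
  1 × O: 1 H
  1 × O: no H
  Total hydrogens = 14.

14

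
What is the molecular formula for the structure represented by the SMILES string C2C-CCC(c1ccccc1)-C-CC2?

Heavy atoms from the SMILES: 14 C.
Implicit hydrogens by atom environment:
  7 × C: 2 H each → 14
  5 × C (aromatic): 1 H each → 5
  1 × C: 1 H
  1 × C (aromatic): no H
  Total hydrogens = 20.
Molecular formula: C14H20

C14H20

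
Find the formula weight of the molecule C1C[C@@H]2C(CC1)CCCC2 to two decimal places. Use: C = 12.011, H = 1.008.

138.25

Molecular formula: C10H18.
M = 10×12.011 + 18×1.008 = 138.25 g/mol.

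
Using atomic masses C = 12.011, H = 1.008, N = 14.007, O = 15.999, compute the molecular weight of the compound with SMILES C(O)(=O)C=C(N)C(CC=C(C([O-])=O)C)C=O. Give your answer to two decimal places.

Molecular formula: C10H12NO5-.
M = 10×12.011 + 12×1.008 + 1×14.007 + 5×15.999 = 226.21 g/mol.

226.21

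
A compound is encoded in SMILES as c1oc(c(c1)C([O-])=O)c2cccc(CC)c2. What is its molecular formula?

C13H11O3-

Heavy atoms from the SMILES: 13 C, 3 O.
Implicit hydrogens by atom environment:
  6 × C (aromatic): 1 H each → 6
  4 × C (aromatic): no H
  1 × C: 3 H
  1 × C: 2 H
  1 × C: no H
  1 × O (aromatic): no H
  1 × O: no H
  1 × O (charge -1): no H
  Total hydrogens = 11.
Net charge -1.
Molecular formula: C13H11O3-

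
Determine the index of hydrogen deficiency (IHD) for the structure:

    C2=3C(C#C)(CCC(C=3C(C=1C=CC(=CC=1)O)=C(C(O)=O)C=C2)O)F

Molecular formula from the SMILES: C19H15FO4.
DoU = (2C + 2 + N − H − X)/2 = (2·19 + 2 + 0 − 15 − 1)/2 = 24/2 = 12.
(Structurally: 3 ring(s) + 9 π bond(s) = 12.)

12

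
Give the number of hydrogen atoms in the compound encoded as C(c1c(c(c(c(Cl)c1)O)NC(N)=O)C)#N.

Hydrogens are implicit in SMILES; fill each atom to its normal valence:
  5 × C (aromatic): no H
  2 × C: no H
  1 × C: 3 H
  1 × C (aromatic): 1 H
  1 × Cl: no H
  1 × N: 2 H
  1 × N: 1 H
  1 × N: no H
  1 × O: 1 H
  1 × O: no H
  Total hydrogens = 8.

8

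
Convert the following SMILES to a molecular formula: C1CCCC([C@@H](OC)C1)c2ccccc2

C14H20O

Heavy atoms from the SMILES: 14 C, 1 O.
Implicit hydrogens by atom environment:
  5 × C: 2 H each → 10
  5 × C (aromatic): 1 H each → 5
  2 × C: 1 H each → 2
  1 × C: 3 H
  1 × C (aromatic): no H
  1 × O: no H
  Total hydrogens = 20.
Molecular formula: C14H20O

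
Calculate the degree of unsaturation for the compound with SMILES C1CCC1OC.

1

Molecular formula from the SMILES: C5H10O.
DoU = (2C + 2 + N − H − X)/2 = (2·5 + 2 + 0 − 10 − 0)/2 = 2/2 = 1.
(Structurally: 1 ring(s) + 0 π bond(s) = 1.)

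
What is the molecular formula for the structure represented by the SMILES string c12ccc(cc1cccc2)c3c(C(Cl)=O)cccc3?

C17H11ClO

Heavy atoms from the SMILES: 17 C, 1 Cl, 1 O.
Implicit hydrogens by atom environment:
  11 × C (aromatic): 1 H each → 11
  5 × C (aromatic): no H
  1 × C: no H
  1 × Cl: no H
  1 × O: no H
  Total hydrogens = 11.
Molecular formula: C17H11ClO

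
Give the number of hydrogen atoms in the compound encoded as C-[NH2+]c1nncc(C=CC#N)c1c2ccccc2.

Hydrogens are implicit in SMILES; fill each atom to its normal valence:
  6 × C (aromatic): 1 H each → 6
  4 × C (aromatic): no H
  2 × C: 1 H each → 2
  2 × N (aromatic): no H
  1 × C: 3 H
  1 × C: no H
  1 × N (charge +1): 2 H
  1 × N: no H
  Total hydrogens = 13.

13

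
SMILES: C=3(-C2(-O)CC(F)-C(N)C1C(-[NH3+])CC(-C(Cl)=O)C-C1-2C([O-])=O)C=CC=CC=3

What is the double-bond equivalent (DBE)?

8

Molecular formula from the SMILES: C18H22ClFN2O4.
DoU = (2C + 2 + N − H − X)/2 = (2·18 + 2 + 2 − 22 − 2)/2 = 16/2 = 8.
(Structurally: 3 ring(s) + 5 π bond(s) = 8.)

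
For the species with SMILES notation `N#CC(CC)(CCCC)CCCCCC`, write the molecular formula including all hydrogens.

C14H27N

Heavy atoms from the SMILES: 14 C, 1 N.
Implicit hydrogens by atom environment:
  9 × C: 2 H each → 18
  3 × C: 3 H each → 9
  2 × C: no H
  1 × N: no H
  Total hydrogens = 27.
Molecular formula: C14H27N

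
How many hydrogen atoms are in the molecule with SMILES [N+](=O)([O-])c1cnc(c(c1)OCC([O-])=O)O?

Hydrogens are implicit in SMILES; fill each atom to its normal valence:
  3 × C (aromatic): no H
  3 × O: no H
  2 × C (aromatic): 1 H each → 2
  2 × O (charge -1): no H
  1 × C: 2 H
  1 × C: no H
  1 × N (aromatic): no H
  1 × N (charge +1): no H
  1 × O: 1 H
  Total hydrogens = 5.

5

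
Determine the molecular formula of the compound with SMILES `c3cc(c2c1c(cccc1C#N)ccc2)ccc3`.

Heavy atoms from the SMILES: 17 C, 1 N.
Implicit hydrogens by atom environment:
  11 × C (aromatic): 1 H each → 11
  5 × C (aromatic): no H
  1 × C: no H
  1 × N: no H
  Total hydrogens = 11.
Molecular formula: C17H11N

C17H11N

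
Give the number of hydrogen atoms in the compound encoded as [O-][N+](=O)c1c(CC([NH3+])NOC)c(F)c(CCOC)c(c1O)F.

Hydrogens are implicit in SMILES; fill each atom to its normal valence:
  6 × C (aromatic): no H
  3 × C: 2 H each → 6
  3 × O: no H
  2 × C: 3 H each → 6
  2 × F: no H
  1 × C: 1 H
  1 × N (charge +1): 3 H
  1 × N: 1 H
  1 × N (charge +1): no H
  1 × O: 1 H
  1 × O (charge -1): no H
  Total hydrogens = 18.

18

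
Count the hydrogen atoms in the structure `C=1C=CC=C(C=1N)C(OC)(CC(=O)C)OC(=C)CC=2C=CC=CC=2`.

23

Hydrogens are implicit in SMILES; fill each atom to its normal valence:
  9 × C (aromatic): 1 H each → 9
  3 × C: 2 H each → 6
  3 × C: no H
  3 × C (aromatic): no H
  3 × O: no H
  2 × C: 3 H each → 6
  1 × N: 2 H
  Total hydrogens = 23.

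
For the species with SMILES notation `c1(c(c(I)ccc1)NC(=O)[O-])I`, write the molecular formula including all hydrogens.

C7H4I2NO2-

Heavy atoms from the SMILES: 7 C, 2 I, 1 N, 2 O.
Implicit hydrogens by atom environment:
  3 × C (aromatic): 1 H each → 3
  3 × C (aromatic): no H
  2 × I: no H
  1 × C: no H
  1 × N: 1 H
  1 × O: no H
  1 × O (charge -1): no H
  Total hydrogens = 4.
Net charge -1.
Molecular formula: C7H4I2NO2-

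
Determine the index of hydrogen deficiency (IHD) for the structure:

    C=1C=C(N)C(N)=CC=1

4

Molecular formula from the SMILES: C6H8N2.
DoU = (2C + 2 + N − H − X)/2 = (2·6 + 2 + 2 − 8 − 0)/2 = 8/2 = 4.
(Structurally: 1 ring(s) + 3 π bond(s) = 4.)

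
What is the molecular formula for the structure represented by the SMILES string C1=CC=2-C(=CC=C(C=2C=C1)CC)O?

C12H12O

Heavy atoms from the SMILES: 12 C, 1 O.
Implicit hydrogens by atom environment:
  6 × C (aromatic): 1 H each → 6
  4 × C (aromatic): no H
  1 × C: 3 H
  1 × C: 2 H
  1 × O: 1 H
  Total hydrogens = 12.
Molecular formula: C12H12O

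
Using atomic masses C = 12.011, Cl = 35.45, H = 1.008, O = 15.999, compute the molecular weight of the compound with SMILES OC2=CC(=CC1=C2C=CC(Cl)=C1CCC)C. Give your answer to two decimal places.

234.72

Molecular formula: C14H15ClO.
M = 14×12.011 + 1×35.45 + 15×1.008 + 1×15.999 = 234.72 g/mol.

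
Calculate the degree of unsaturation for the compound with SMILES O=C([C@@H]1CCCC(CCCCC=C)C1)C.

3

Molecular formula from the SMILES: C14H24O.
DoU = (2C + 2 + N − H − X)/2 = (2·14 + 2 + 0 − 24 − 0)/2 = 6/2 = 3.
(Structurally: 1 ring(s) + 2 π bond(s) = 3.)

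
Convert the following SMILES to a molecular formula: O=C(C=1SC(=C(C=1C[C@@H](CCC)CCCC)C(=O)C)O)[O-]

Heavy atoms from the SMILES: 16 C, 4 O, 1 S.
Implicit hydrogens by atom environment:
  6 × C: 2 H each → 12
  4 × C (aromatic): no H
  3 × C: 3 H each → 9
  2 × C: no H
  2 × O: no H
  1 × C: 1 H
  1 × O: 1 H
  1 × O (charge -1): no H
  1 × S (aromatic): no H
  Total hydrogens = 23.
Net charge -1.
Molecular formula: C16H23O4S-

C16H23O4S-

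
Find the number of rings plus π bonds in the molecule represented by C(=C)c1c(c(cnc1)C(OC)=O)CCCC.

6

Molecular formula from the SMILES: C13H17NO2.
DoU = (2C + 2 + N − H − X)/2 = (2·13 + 2 + 1 − 17 − 0)/2 = 12/2 = 6.
(Structurally: 1 ring(s) + 5 π bond(s) = 6.)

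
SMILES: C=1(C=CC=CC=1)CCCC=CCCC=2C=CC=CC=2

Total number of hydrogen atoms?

Hydrogens are implicit in SMILES; fill each atom to its normal valence:
  10 × C (aromatic): 1 H each → 10
  5 × C: 2 H each → 10
  2 × C: 1 H each → 2
  2 × C (aromatic): no H
  Total hydrogens = 22.

22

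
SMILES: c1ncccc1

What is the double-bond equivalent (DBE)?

4

Molecular formula from the SMILES: C5H5N.
DoU = (2C + 2 + N − H − X)/2 = (2·5 + 2 + 1 − 5 − 0)/2 = 8/2 = 4.
(Structurally: 1 ring(s) + 3 π bond(s) = 4.)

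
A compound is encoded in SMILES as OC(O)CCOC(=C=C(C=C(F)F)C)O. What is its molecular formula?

C9H12F2O4

Heavy atoms from the SMILES: 9 C, 2 F, 4 O.
Implicit hydrogens by atom environment:
  4 × C: no H
  3 × O: 1 H each → 3
  2 × C: 2 H each → 4
  2 × C: 1 H each → 2
  2 × F: no H
  1 × C: 3 H
  1 × O: no H
  Total hydrogens = 12.
Molecular formula: C9H12F2O4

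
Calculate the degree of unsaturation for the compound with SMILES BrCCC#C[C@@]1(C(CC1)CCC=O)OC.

4

Molecular formula from the SMILES: C12H17BrO2.
DoU = (2C + 2 + N − H − X)/2 = (2·12 + 2 + 0 − 17 − 1)/2 = 8/2 = 4.
(Structurally: 1 ring(s) + 3 π bond(s) = 4.)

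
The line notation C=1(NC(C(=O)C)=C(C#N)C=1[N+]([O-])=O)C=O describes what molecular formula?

Heavy atoms from the SMILES: 8 C, 3 N, 4 O.
Implicit hydrogens by atom environment:
  4 × C (aromatic): no H
  3 × O: no H
  2 × C: no H
  1 × C: 3 H
  1 × C: 1 H
  1 × N (aromatic): 1 H
  1 × N: no H
  1 × N (charge +1): no H
  1 × O (charge -1): no H
  Total hydrogens = 5.
Molecular formula: C8H5N3O4

C8H5N3O4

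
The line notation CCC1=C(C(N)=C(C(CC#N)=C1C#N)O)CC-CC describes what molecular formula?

Heavy atoms from the SMILES: 15 C, 3 N, 1 O.
Implicit hydrogens by atom environment:
  6 × C (aromatic): no H
  5 × C: 2 H each → 10
  2 × C: 3 H each → 6
  2 × C: no H
  2 × N: no H
  1 × N: 2 H
  1 × O: 1 H
  Total hydrogens = 19.
Molecular formula: C15H19N3O

C15H19N3O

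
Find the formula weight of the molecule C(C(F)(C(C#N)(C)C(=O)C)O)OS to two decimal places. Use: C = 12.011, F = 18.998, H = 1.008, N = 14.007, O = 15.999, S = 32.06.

207.22

Molecular formula: C7H10FNO3S.
M = 7×12.011 + 1×18.998 + 10×1.008 + 1×14.007 + 3×15.999 + 1×32.06 = 207.22 g/mol.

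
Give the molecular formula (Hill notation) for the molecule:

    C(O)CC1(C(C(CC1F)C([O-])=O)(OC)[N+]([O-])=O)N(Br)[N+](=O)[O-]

Heavy atoms from the SMILES: 1 Br, 9 C, 1 F, 3 N, 8 O.
Implicit hydrogens by atom environment:
  4 × O: no H
  3 × C: 2 H each → 6
  3 × C: no H
  3 × O (charge -1): no H
  2 × C: 1 H each → 2
  2 × N (charge +1): no H
  1 × Br: no H
  1 × C: 3 H
  1 × F: no H
  1 × N: no H
  1 × O: 1 H
  Total hydrogens = 12.
Net charge -1.
Molecular formula: C9H12BrFN3O8-

C9H12BrFN3O8-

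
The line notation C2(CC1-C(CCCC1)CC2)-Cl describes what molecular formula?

C10H17Cl

Heavy atoms from the SMILES: 10 C, 1 Cl.
Implicit hydrogens by atom environment:
  7 × C: 2 H each → 14
  3 × C: 1 H each → 3
  1 × Cl: no H
  Total hydrogens = 17.
Molecular formula: C10H17Cl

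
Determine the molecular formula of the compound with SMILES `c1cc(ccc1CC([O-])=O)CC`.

Heavy atoms from the SMILES: 10 C, 2 O.
Implicit hydrogens by atom environment:
  4 × C (aromatic): 1 H each → 4
  2 × C: 2 H each → 4
  2 × C (aromatic): no H
  1 × C: 3 H
  1 × C: no H
  1 × O: no H
  1 × O (charge -1): no H
  Total hydrogens = 11.
Net charge -1.
Molecular formula: C10H11O2-

C10H11O2-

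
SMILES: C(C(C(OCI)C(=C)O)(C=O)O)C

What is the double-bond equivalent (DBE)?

2

Molecular formula from the SMILES: C8H13IO4.
DoU = (2C + 2 + N − H − X)/2 = (2·8 + 2 + 0 − 13 − 1)/2 = 4/2 = 2.
(Structurally: 0 ring(s) + 2 π bond(s) = 2.)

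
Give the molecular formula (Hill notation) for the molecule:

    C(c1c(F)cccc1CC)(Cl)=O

Heavy atoms from the SMILES: 9 C, 1 Cl, 1 F, 1 O.
Implicit hydrogens by atom environment:
  3 × C (aromatic): 1 H each → 3
  3 × C (aromatic): no H
  1 × C: 3 H
  1 × C: 2 H
  1 × C: no H
  1 × Cl: no H
  1 × F: no H
  1 × O: no H
  Total hydrogens = 8.
Molecular formula: C9H8ClFO

C9H8ClFO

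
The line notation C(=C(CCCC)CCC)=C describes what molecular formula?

Heavy atoms from the SMILES: 10 C.
Implicit hydrogens by atom environment:
  6 × C: 2 H each → 12
  2 × C: 3 H each → 6
  2 × C: no H
  Total hydrogens = 18.
Molecular formula: C10H18

C10H18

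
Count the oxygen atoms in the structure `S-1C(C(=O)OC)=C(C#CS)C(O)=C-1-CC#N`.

The symbol for oxygen appears 3 times in the SMILES.

3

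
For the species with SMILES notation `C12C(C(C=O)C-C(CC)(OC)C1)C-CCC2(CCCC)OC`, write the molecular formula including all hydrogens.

C19H34O3

Heavy atoms from the SMILES: 19 C, 3 O.
Implicit hydrogens by atom environment:
  9 × C: 2 H each → 18
  4 × C: 3 H each → 12
  4 × C: 1 H each → 4
  3 × O: no H
  2 × C: no H
  Total hydrogens = 34.
Molecular formula: C19H34O3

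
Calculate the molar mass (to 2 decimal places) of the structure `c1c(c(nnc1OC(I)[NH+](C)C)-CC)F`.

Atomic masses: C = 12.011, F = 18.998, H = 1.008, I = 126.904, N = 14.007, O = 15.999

Molecular formula: C9H14FIN3O+.
M = 9×12.011 + 1×18.998 + 14×1.008 + 1×126.904 + 3×14.007 + 1×15.999 = 326.13 g/mol.

326.13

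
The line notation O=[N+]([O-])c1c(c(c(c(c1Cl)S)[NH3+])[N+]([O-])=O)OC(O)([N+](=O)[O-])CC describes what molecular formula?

C9H10ClN4O8S+

Heavy atoms from the SMILES: 9 C, 1 Cl, 4 N, 8 O, 1 S.
Implicit hydrogens by atom environment:
  6 × C (aromatic): no H
  4 × O: no H
  3 × N (charge +1): no H
  3 × O (charge -1): no H
  1 × C: 3 H
  1 × C: 2 H
  1 × C: no H
  1 × Cl: no H
  1 × N (charge +1): 3 H
  1 × O: 1 H
  1 × S: 1 H
  Total hydrogens = 10.
Net charge +1.
Molecular formula: C9H10ClN4O8S+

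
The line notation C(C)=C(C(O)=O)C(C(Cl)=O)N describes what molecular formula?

Heavy atoms from the SMILES: 6 C, 1 Cl, 1 N, 3 O.
Implicit hydrogens by atom environment:
  3 × C: no H
  2 × C: 1 H each → 2
  2 × O: no H
  1 × C: 3 H
  1 × Cl: no H
  1 × N: 2 H
  1 × O: 1 H
  Total hydrogens = 8.
Molecular formula: C6H8ClNO3

C6H8ClNO3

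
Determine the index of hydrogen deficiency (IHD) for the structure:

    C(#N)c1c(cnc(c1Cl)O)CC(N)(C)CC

6

Molecular formula from the SMILES: C11H14ClN3O.
DoU = (2C + 2 + N − H − X)/2 = (2·11 + 2 + 3 − 14 − 1)/2 = 12/2 = 6.
(Structurally: 1 ring(s) + 5 π bond(s) = 6.)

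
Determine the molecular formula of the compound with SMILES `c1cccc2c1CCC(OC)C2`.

Heavy atoms from the SMILES: 11 C, 1 O.
Implicit hydrogens by atom environment:
  4 × C (aromatic): 1 H each → 4
  3 × C: 2 H each → 6
  2 × C (aromatic): no H
  1 × C: 3 H
  1 × C: 1 H
  1 × O: no H
  Total hydrogens = 14.
Molecular formula: C11H14O

C11H14O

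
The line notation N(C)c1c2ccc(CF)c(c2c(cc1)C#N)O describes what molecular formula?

Heavy atoms from the SMILES: 13 C, 1 F, 2 N, 1 O.
Implicit hydrogens by atom environment:
  6 × C (aromatic): no H
  4 × C (aromatic): 1 H each → 4
  1 × C: 3 H
  1 × C: 2 H
  1 × C: no H
  1 × F: no H
  1 × N: 1 H
  1 × N: no H
  1 × O: 1 H
  Total hydrogens = 11.
Molecular formula: C13H11FN2O

C13H11FN2O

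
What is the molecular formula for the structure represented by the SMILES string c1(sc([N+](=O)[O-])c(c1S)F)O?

C4H2FNO3S2

Heavy atoms from the SMILES: 4 C, 1 F, 1 N, 3 O, 2 S.
Implicit hydrogens by atom environment:
  4 × C (aromatic): no H
  1 × F: no H
  1 × N (charge +1): no H
  1 × O: 1 H
  1 × O: no H
  1 × O (charge -1): no H
  1 × S: 1 H
  1 × S (aromatic): no H
  Total hydrogens = 2.
Molecular formula: C4H2FNO3S2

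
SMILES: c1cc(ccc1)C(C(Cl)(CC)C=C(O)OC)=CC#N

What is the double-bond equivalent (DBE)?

Molecular formula from the SMILES: C15H16ClNO2.
DoU = (2C + 2 + N − H − X)/2 = (2·15 + 2 + 1 − 16 − 1)/2 = 16/2 = 8.
(Structurally: 1 ring(s) + 7 π bond(s) = 8.)

8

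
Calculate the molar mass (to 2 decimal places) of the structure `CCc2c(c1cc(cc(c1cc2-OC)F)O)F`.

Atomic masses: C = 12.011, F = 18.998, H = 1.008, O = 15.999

Molecular formula: C13H12F2O2.
M = 13×12.011 + 2×18.998 + 12×1.008 + 2×15.999 = 238.23 g/mol.

238.23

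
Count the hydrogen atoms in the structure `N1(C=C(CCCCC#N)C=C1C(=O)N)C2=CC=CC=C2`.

17

Hydrogens are implicit in SMILES; fill each atom to its normal valence:
  7 × C (aromatic): 1 H each → 7
  4 × C: 2 H each → 8
  3 × C (aromatic): no H
  2 × C: no H
  1 × N: 2 H
  1 × N (aromatic): no H
  1 × N: no H
  1 × O: no H
  Total hydrogens = 17.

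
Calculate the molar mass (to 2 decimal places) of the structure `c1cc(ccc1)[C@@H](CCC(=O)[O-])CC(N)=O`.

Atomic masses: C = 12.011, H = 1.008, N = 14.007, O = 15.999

Molecular formula: C12H14NO3-.
M = 12×12.011 + 14×1.008 + 1×14.007 + 3×15.999 = 220.25 g/mol.

220.25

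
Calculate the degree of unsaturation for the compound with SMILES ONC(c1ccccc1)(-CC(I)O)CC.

Molecular formula from the SMILES: C11H16INO2.
DoU = (2C + 2 + N − H − X)/2 = (2·11 + 2 + 1 − 16 − 1)/2 = 8/2 = 4.
(Structurally: 1 ring(s) + 3 π bond(s) = 4.)

4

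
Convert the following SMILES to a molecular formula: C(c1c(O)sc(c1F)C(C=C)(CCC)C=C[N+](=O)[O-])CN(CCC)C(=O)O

C18H25FN2O5S

Heavy atoms from the SMILES: 18 C, 1 F, 2 N, 5 O, 1 S.
Implicit hydrogens by atom environment:
  7 × C: 2 H each → 14
  4 × C (aromatic): no H
  3 × C: 1 H each → 3
  2 × C: 3 H each → 6
  2 × C: no H
  2 × O: 1 H each → 2
  2 × O: no H
  1 × F: no H
  1 × N: no H
  1 × N (charge +1): no H
  1 × O (charge -1): no H
  1 × S (aromatic): no H
  Total hydrogens = 25.
Molecular formula: C18H25FN2O5S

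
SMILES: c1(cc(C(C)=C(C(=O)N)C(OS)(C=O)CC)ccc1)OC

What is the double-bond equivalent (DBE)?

Molecular formula from the SMILES: C15H19NO4S.
DoU = (2C + 2 + N − H − X)/2 = (2·15 + 2 + 1 − 19 − 0)/2 = 14/2 = 7.
(Structurally: 1 ring(s) + 6 π bond(s) = 7.)

7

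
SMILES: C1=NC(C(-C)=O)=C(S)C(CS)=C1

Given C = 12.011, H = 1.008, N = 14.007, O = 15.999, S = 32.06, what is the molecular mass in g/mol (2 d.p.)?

199.29

Molecular formula: C8H9NOS2.
M = 8×12.011 + 9×1.008 + 1×14.007 + 1×15.999 + 2×32.06 = 199.29 g/mol.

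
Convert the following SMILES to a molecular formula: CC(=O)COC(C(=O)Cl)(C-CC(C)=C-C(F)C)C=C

Heavy atoms from the SMILES: 14 C, 1 Cl, 1 F, 3 O.
Implicit hydrogens by atom environment:
  4 × C: 2 H each → 8
  4 × C: no H
  3 × C: 3 H each → 9
  3 × C: 1 H each → 3
  3 × O: no H
  1 × Cl: no H
  1 × F: no H
  Total hydrogens = 20.
Molecular formula: C14H20ClFO3

C14H20ClFO3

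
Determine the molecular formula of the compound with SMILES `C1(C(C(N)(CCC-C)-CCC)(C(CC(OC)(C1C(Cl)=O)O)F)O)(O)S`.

Heavy atoms from the SMILES: 16 C, 1 Cl, 1 F, 1 N, 5 O, 1 S.
Implicit hydrogens by atom environment:
  6 × C: 2 H each → 12
  5 × C: no H
  3 × C: 3 H each → 9
  3 × O: 1 H each → 3
  2 × C: 1 H each → 2
  2 × O: no H
  1 × Cl: no H
  1 × F: no H
  1 × N: 2 H
  1 × S: 1 H
  Total hydrogens = 29.
Molecular formula: C16H29ClFNO5S

C16H29ClFNO5S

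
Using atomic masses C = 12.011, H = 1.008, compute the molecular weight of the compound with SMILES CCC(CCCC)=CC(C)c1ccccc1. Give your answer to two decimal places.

Molecular formula: C16H24.
M = 16×12.011 + 24×1.008 = 216.37 g/mol.

216.37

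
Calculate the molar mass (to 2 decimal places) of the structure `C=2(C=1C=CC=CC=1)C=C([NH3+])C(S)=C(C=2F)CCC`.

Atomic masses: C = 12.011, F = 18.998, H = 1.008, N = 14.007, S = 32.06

Molecular formula: C15H17FNS+.
M = 15×12.011 + 1×18.998 + 17×1.008 + 1×14.007 + 1×32.06 = 262.37 g/mol.

262.37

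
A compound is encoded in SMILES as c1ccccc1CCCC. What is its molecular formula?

C10H14

Heavy atoms from the SMILES: 10 C.
Implicit hydrogens by atom environment:
  5 × C (aromatic): 1 H each → 5
  3 × C: 2 H each → 6
  1 × C: 3 H
  1 × C (aromatic): no H
  Total hydrogens = 14.
Molecular formula: C10H14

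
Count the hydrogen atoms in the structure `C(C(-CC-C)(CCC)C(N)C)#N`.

Hydrogens are implicit in SMILES; fill each atom to its normal valence:
  4 × C: 2 H each → 8
  3 × C: 3 H each → 9
  2 × C: no H
  1 × C: 1 H
  1 × N: 2 H
  1 × N: no H
  Total hydrogens = 20.

20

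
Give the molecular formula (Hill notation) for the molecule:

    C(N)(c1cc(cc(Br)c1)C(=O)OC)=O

C9H8BrNO3

Heavy atoms from the SMILES: 1 Br, 9 C, 1 N, 3 O.
Implicit hydrogens by atom environment:
  3 × C (aromatic): 1 H each → 3
  3 × C (aromatic): no H
  3 × O: no H
  2 × C: no H
  1 × Br: no H
  1 × C: 3 H
  1 × N: 2 H
  Total hydrogens = 8.
Molecular formula: C9H8BrNO3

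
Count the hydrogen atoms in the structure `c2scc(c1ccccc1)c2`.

8

Hydrogens are implicit in SMILES; fill each atom to its normal valence:
  8 × C (aromatic): 1 H each → 8
  2 × C (aromatic): no H
  1 × S (aromatic): no H
  Total hydrogens = 8.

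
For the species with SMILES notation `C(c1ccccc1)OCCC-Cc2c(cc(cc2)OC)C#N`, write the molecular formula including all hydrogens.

C19H21NO2

Heavy atoms from the SMILES: 19 C, 1 N, 2 O.
Implicit hydrogens by atom environment:
  8 × C (aromatic): 1 H each → 8
  5 × C: 2 H each → 10
  4 × C (aromatic): no H
  2 × O: no H
  1 × C: 3 H
  1 × C: no H
  1 × N: no H
  Total hydrogens = 21.
Molecular formula: C19H21NO2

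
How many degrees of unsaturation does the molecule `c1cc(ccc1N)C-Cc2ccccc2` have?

Molecular formula from the SMILES: C14H15N.
DoU = (2C + 2 + N − H − X)/2 = (2·14 + 2 + 1 − 15 − 0)/2 = 16/2 = 8.
(Structurally: 2 ring(s) + 6 π bond(s) = 8.)

8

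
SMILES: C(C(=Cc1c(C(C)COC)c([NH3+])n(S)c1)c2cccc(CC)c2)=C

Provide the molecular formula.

C20H27N2OS+

Heavy atoms from the SMILES: 20 C, 2 N, 1 O, 1 S.
Implicit hydrogens by atom environment:
  5 × C (aromatic): 1 H each → 5
  5 × C (aromatic): no H
  3 × C: 3 H each → 9
  3 × C: 2 H each → 6
  3 × C: 1 H each → 3
  1 × C: no H
  1 × N (charge +1): 3 H
  1 × N (aromatic): no H
  1 × O: no H
  1 × S: 1 H
  Total hydrogens = 27.
Net charge +1.
Molecular formula: C20H27N2OS+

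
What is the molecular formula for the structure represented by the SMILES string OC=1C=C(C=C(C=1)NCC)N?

C8H12N2O

Heavy atoms from the SMILES: 8 C, 2 N, 1 O.
Implicit hydrogens by atom environment:
  3 × C (aromatic): 1 H each → 3
  3 × C (aromatic): no H
  1 × C: 3 H
  1 × C: 2 H
  1 × N: 2 H
  1 × N: 1 H
  1 × O: 1 H
  Total hydrogens = 12.
Molecular formula: C8H12N2O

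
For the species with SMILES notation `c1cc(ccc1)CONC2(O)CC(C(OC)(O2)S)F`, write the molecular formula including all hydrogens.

Heavy atoms from the SMILES: 12 C, 1 F, 1 N, 4 O, 1 S.
Implicit hydrogens by atom environment:
  5 × C (aromatic): 1 H each → 5
  3 × O: no H
  2 × C: 2 H each → 4
  2 × C: no H
  1 × C: 3 H
  1 × C: 1 H
  1 × C (aromatic): no H
  1 × F: no H
  1 × N: 1 H
  1 × O: 1 H
  1 × S: 1 H
  Total hydrogens = 16.
Molecular formula: C12H16FNO4S

C12H16FNO4S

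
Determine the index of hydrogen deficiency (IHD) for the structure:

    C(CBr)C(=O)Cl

1

Molecular formula from the SMILES: C3H4BrClO.
DoU = (2C + 2 + N − H − X)/2 = (2·3 + 2 + 0 − 4 − 2)/2 = 2/2 = 1.
(Structurally: 0 ring(s) + 1 π bond(s) = 1.)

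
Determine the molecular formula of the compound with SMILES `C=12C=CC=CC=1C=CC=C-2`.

C10H8

Heavy atoms from the SMILES: 10 C.
Implicit hydrogens by atom environment:
  8 × C (aromatic): 1 H each → 8
  2 × C (aromatic): no H
  Total hydrogens = 8.
Molecular formula: C10H8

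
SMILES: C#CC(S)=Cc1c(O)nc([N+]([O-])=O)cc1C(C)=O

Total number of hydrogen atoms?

8

Hydrogens are implicit in SMILES; fill each atom to its normal valence:
  4 × C (aromatic): no H
  3 × C: no H
  2 × C: 1 H each → 2
  2 × O: no H
  1 × C: 3 H
  1 × C (aromatic): 1 H
  1 × N (aromatic): no H
  1 × N (charge +1): no H
  1 × O: 1 H
  1 × O (charge -1): no H
  1 × S: 1 H
  Total hydrogens = 8.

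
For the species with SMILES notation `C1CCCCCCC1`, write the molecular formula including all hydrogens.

Heavy atoms from the SMILES: 8 C.
Implicit hydrogens by atom environment:
  8 × C: 2 H each → 16
  Total hydrogens = 16.
Molecular formula: C8H16

C8H16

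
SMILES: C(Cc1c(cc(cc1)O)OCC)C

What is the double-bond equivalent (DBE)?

4

Molecular formula from the SMILES: C11H16O2.
DoU = (2C + 2 + N − H − X)/2 = (2·11 + 2 + 0 − 16 − 0)/2 = 8/2 = 4.
(Structurally: 1 ring(s) + 3 π bond(s) = 4.)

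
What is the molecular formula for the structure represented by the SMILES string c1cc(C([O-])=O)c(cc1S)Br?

Heavy atoms from the SMILES: 1 Br, 7 C, 2 O, 1 S.
Implicit hydrogens by atom environment:
  3 × C (aromatic): 1 H each → 3
  3 × C (aromatic): no H
  1 × Br: no H
  1 × C: no H
  1 × O: no H
  1 × O (charge -1): no H
  1 × S: 1 H
  Total hydrogens = 4.
Net charge -1.
Molecular formula: C7H4BrO2S-

C7H4BrO2S-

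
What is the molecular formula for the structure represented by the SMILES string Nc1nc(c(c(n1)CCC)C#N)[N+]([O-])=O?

C8H9N5O2

Heavy atoms from the SMILES: 8 C, 5 N, 2 O.
Implicit hydrogens by atom environment:
  4 × C (aromatic): no H
  2 × C: 2 H each → 4
  2 × N (aromatic): no H
  1 × C: 3 H
  1 × C: no H
  1 × N: 2 H
  1 × N (charge +1): no H
  1 × N: no H
  1 × O: no H
  1 × O (charge -1): no H
  Total hydrogens = 9.
Molecular formula: C8H9N5O2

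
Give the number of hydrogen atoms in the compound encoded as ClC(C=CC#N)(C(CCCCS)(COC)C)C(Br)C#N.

20

Hydrogens are implicit in SMILES; fill each atom to its normal valence:
  5 × C: 2 H each → 10
  4 × C: no H
  3 × C: 1 H each → 3
  2 × C: 3 H each → 6
  2 × N: no H
  1 × Br: no H
  1 × Cl: no H
  1 × O: no H
  1 × S: 1 H
  Total hydrogens = 20.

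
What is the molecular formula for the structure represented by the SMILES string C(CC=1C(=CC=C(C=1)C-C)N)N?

C10H16N2

Heavy atoms from the SMILES: 10 C, 2 N.
Implicit hydrogens by atom environment:
  3 × C: 2 H each → 6
  3 × C (aromatic): 1 H each → 3
  3 × C (aromatic): no H
  2 × N: 2 H each → 4
  1 × C: 3 H
  Total hydrogens = 16.
Molecular formula: C10H16N2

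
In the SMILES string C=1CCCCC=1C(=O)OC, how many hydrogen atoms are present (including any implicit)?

Hydrogens are implicit in SMILES; fill each atom to its normal valence:
  4 × C: 2 H each → 8
  2 × C: no H
  2 × O: no H
  1 × C: 3 H
  1 × C: 1 H
  Total hydrogens = 12.

12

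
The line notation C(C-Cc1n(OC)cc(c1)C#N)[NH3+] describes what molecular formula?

Heavy atoms from the SMILES: 9 C, 3 N, 1 O.
Implicit hydrogens by atom environment:
  3 × C: 2 H each → 6
  2 × C (aromatic): 1 H each → 2
  2 × C (aromatic): no H
  1 × C: 3 H
  1 × C: no H
  1 × N (charge +1): 3 H
  1 × N (aromatic): no H
  1 × N: no H
  1 × O: no H
  Total hydrogens = 14.
Net charge +1.
Molecular formula: C9H14N3O+

C9H14N3O+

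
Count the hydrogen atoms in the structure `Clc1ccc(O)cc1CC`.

Hydrogens are implicit in SMILES; fill each atom to its normal valence:
  3 × C (aromatic): 1 H each → 3
  3 × C (aromatic): no H
  1 × C: 3 H
  1 × C: 2 H
  1 × Cl: no H
  1 × O: 1 H
  Total hydrogens = 9.

9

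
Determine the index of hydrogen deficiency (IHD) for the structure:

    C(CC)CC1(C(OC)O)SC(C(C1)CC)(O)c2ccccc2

5

Molecular formula from the SMILES: C18H28O3S.
DoU = (2C + 2 + N − H − X)/2 = (2·18 + 2 + 0 − 28 − 0)/2 = 10/2 = 5.
(Structurally: 2 ring(s) + 3 π bond(s) = 5.)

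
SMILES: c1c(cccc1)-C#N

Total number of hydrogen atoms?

5

Hydrogens are implicit in SMILES; fill each atom to its normal valence:
  5 × C (aromatic): 1 H each → 5
  1 × C (aromatic): no H
  1 × C: no H
  1 × N: no H
  Total hydrogens = 5.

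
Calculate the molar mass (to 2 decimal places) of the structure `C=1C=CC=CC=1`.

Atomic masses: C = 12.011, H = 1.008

78.11

Molecular formula: C6H6.
M = 6×12.011 + 6×1.008 = 78.11 g/mol.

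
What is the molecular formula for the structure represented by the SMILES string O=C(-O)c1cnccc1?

Heavy atoms from the SMILES: 6 C, 1 N, 2 O.
Implicit hydrogens by atom environment:
  4 × C (aromatic): 1 H each → 4
  1 × C (aromatic): no H
  1 × C: no H
  1 × N (aromatic): no H
  1 × O: 1 H
  1 × O: no H
  Total hydrogens = 5.
Molecular formula: C6H5NO2

C6H5NO2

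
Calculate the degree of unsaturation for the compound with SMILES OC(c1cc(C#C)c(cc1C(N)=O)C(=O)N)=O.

Molecular formula from the SMILES: C11H8N2O4.
DoU = (2C + 2 + N − H − X)/2 = (2·11 + 2 + 2 − 8 − 0)/2 = 18/2 = 9.
(Structurally: 1 ring(s) + 8 π bond(s) = 9.)

9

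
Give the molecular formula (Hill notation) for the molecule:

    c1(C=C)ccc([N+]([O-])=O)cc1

C8H7NO2

Heavy atoms from the SMILES: 8 C, 1 N, 2 O.
Implicit hydrogens by atom environment:
  4 × C (aromatic): 1 H each → 4
  2 × C (aromatic): no H
  1 × C: 2 H
  1 × C: 1 H
  1 × N (charge +1): no H
  1 × O: no H
  1 × O (charge -1): no H
  Total hydrogens = 7.
Molecular formula: C8H7NO2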